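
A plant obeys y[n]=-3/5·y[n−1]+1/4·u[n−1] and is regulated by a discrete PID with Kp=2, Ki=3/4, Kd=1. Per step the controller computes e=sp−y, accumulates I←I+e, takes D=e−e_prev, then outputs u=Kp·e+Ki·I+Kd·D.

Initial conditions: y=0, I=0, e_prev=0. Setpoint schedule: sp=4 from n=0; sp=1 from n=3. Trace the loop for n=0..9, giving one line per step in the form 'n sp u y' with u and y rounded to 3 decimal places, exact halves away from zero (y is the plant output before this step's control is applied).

(exact arithmetic carried between steps; '≈' marks a value shown rounded to 6 d.p. or computed from one; I and e_prev carry over from the previous line; the table rounds u and y to 3 d.p., halves away from zero)
n=0: y=0, sp=4, e=sp−y=4; I=4, D=e−e_prev=4; u=2·4+3/4·4+1·4=15; next y=-3/5·0+1/4·15=3.75
n=1: y=3.75, sp=4, e=sp−y=0.25; I=4.25, D=e−e_prev=-3.75; u=2·0.25+3/4·4.25+1·(-3.75)=-0.0625; next y=-3/5·3.75+1/4·(-0.0625)=-2.265625
n=2: y=-2.265625, sp=4, e=sp−y=6.265625; I=10.515625, D=e−e_prev=6.015625; u=2·6.265625+3/4·10.515625+1·6.015625≈26.433594; next y=-3/5·(-2.265625)+1/4·26.433594≈7.967773
n=3: y≈7.967773, sp=1, e=sp−y≈-6.967773; I≈3.547852, D=e−e_prev≈-13.233398; u=2·(-6.967773)+3/4·3.547852+1·(-13.233398)≈-24.508057; next y=-3/5·7.967773+1/4·(-24.508057)≈-10.907678
n=4: y≈-10.907678, sp=1, e=sp−y≈11.907678; I≈15.455530, D=e−e_prev≈18.875452; u=2·11.907678+3/4·15.455530+1·18.875452≈54.282455; next y=-3/5·(-10.907678)+1/4·54.282455≈20.115221
n=5: y≈20.115221, sp=1, e=sp−y≈-19.115221; I≈-3.659691, D=e−e_prev≈-31.022899; u=2·(-19.115221)+3/4·(-3.659691)+1·(-31.022899)≈-71.998109; next y=-3/5·20.115221+1/4·(-71.998109)≈-30.068660
n=6: y≈-30.068660, sp=1, e=sp−y≈31.068660; I≈27.408969, D=e−e_prev≈50.183880; u=2·31.068660+3/4·27.408969+1·50.183880≈132.877926; next y=-3/5·(-30.068660)+1/4·132.877926≈51.260677
n=7: y≈51.260677, sp=1, e=sp−y≈-50.260677; I≈-22.851709, D=e−e_prev≈-81.329337; u=2·(-50.260677)+3/4·(-22.851709)+1·(-81.329337)≈-198.989473; next y=-3/5·51.260677+1/4·(-198.989473)≈-80.503775
n=8: y≈-80.503775, sp=1, e=sp−y≈81.503775; I≈58.652066, D=e−e_prev≈131.764452; u=2·81.503775+3/4·58.652066+1·131.764452≈338.761051; next y=-3/5·(-80.503775)+1/4·338.761051≈132.992528
n=9: y≈132.992528, sp=1, e=sp−y≈-131.992528; I≈-73.340462, D=e−e_prev≈-213.496303; u=2·(-131.992528)+3/4·(-73.340462)+1·(-213.496303)≈-532.486704; next y=-3/5·132.992528+1/4·(-532.486704)≈-212.917193

0 4 15.000 0.000
1 4 -0.063 3.750
2 4 26.434 -2.266
3 1 -24.508 7.968
4 1 54.282 -10.908
5 1 -71.998 20.115
6 1 132.878 -30.069
7 1 -198.989 51.261
8 1 338.761 -80.504
9 1 -532.487 132.993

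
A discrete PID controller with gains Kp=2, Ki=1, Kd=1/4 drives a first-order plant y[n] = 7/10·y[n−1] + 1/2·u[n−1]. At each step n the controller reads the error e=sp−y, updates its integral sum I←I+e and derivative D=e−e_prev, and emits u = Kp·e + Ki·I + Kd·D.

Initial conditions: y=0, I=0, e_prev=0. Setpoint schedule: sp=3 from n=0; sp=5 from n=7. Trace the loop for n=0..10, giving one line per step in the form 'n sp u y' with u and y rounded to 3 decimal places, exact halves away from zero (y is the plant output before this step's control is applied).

(exact arithmetic carried between steps; '≈' marks a value shown rounded to 6 d.p. or computed from one; I and e_prev carry over from the previous line; the table rounds u and y to 3 d.p., halves away from zero)
n=0: y=0, sp=3, e=sp−y=3; I=3, D=e−e_prev=3; u=2·3+1·3+1/4·3=9.75; next y=7/10·0+1/2·9.75=4.875
n=1: y=4.875, sp=3, e=sp−y=-1.875; I=1.125, D=e−e_prev=-4.875; u=2·(-1.875)+1·1.125+1/4·(-4.875)=-3.84375; next y=7/10·4.875+1/2·(-3.84375)=1.490625
n=2: y=1.490625, sp=3, e=sp−y=1.509375; I=2.634375, D=e−e_prev=3.384375; u=2·1.509375+1·2.634375+1/4·3.384375≈6.499219; next y=7/10·1.490625+1/2·6.499219≈4.293047
n=3: y≈4.293047, sp=3, e=sp−y≈-1.293047; I≈1.341328, D=e−e_prev≈-2.802422; u=2·(-1.293047)+1·1.341328+1/4·(-2.802422)≈-1.945371; next y=7/10·4.293047+1/2·(-1.945371)≈2.032447
n=4: y≈2.032447, sp=3, e=sp−y≈0.967553; I≈2.308881, D=e−e_prev≈2.260600; u=2·0.967553+1·2.308881+1/4·2.260600≈4.809136; next y=7/10·2.032447+1/2·4.809136≈3.827281
n=5: y≈3.827281, sp=3, e=sp−y≈-0.827281; I≈1.481600, D=e−e_prev≈-1.794834; u=2·(-0.827281)+1·1.481600+1/4·(-1.794834)≈-0.621671; next y=7/10·3.827281+1/2·(-0.621671)≈2.368261
n=6: y≈2.368261, sp=3, e=sp−y≈0.631739; I≈2.113338, D=e−e_prev≈1.459020; u=2·0.631739+1·2.113338+1/4·1.459020≈3.741571; next y=7/10·2.368261+1/2·3.741571≈3.528568
n=7: y≈3.528568, sp=5, e=sp−y≈1.471432; I≈3.584770, D=e−e_prev≈0.839693; u=2·1.471432+1·3.584770+1/4·0.839693≈6.737557; next y=7/10·3.528568+1/2·6.737557≈5.838776
n=8: y≈5.838776, sp=5, e=sp−y≈-0.838776; I≈2.745994, D=e−e_prev≈-2.310208; u=2·(-0.838776)+1·2.745994+1/4·(-2.310208)≈0.490890; next y=7/10·5.838776+1/2·0.490890≈4.332588
n=9: y≈4.332588, sp=5, e=sp−y≈0.667412; I≈3.413406, D=e−e_prev≈1.506188; u=2·0.667412+1·3.413406+1/4·1.506188≈5.124776; next y=7/10·4.332588+1/2·5.124776≈5.595200
n=10: y≈5.595200, sp=5, e=sp−y≈-0.595200; I≈2.818206, D=e−e_prev≈-1.262612; u=2·(-0.595200)+1·2.818206+1/4·(-1.262612)≈1.312153; next y=7/10·5.595200+1/2·1.312153≈4.572716

0 3 9.750 0.000
1 3 -3.844 4.875
2 3 6.499 1.491
3 3 -1.945 4.293
4 3 4.809 2.032
5 3 -0.622 3.827
6 3 3.742 2.368
7 5 6.738 3.529
8 5 0.491 5.839
9 5 5.125 4.333
10 5 1.312 5.595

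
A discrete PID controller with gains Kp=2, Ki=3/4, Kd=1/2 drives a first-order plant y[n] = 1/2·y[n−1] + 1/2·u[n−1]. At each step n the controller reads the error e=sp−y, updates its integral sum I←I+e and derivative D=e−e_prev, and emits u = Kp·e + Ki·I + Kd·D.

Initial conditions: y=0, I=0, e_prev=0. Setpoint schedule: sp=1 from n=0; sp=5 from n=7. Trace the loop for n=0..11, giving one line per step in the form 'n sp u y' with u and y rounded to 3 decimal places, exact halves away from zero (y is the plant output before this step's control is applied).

0 1 3.250 0.000
1 1 -1.781 1.625
2 1 4.098 -0.078
3 1 -2.731 2.010
4 1 5.259 -0.361
5 1 -4.038 2.449
6 1 6.822 -0.794
7 5 7.170 3.014
8 5 1.810 5.092
9 5 8.113 3.451
10 5 0.879 5.782
11 5 9.426 3.330

(exact arithmetic carried between steps; '≈' marks a value shown rounded to 6 d.p. or computed from one; I and e_prev carry over from the previous line; the table rounds u and y to 3 d.p., halves away from zero)
n=0: y=0, sp=1, e=sp−y=1; I=1, D=e−e_prev=1; u=2·1+3/4·1+1/2·1=3.25; next y=1/2·0+1/2·3.25=1.625
n=1: y=1.625, sp=1, e=sp−y=-0.625; I=0.375, D=e−e_prev=-1.625; u=2·(-0.625)+3/4·0.375+1/2·(-1.625)=-1.78125; next y=1/2·1.625+1/2·(-1.78125)=-0.078125
n=2: y=-0.078125, sp=1, e=sp−y=1.078125; I=1.453125, D=e−e_prev=1.703125; u=2·1.078125+3/4·1.453125+1/2·1.703125≈4.097656; next y=1/2·(-0.078125)+1/2·4.097656≈2.009766
n=3: y≈2.009766, sp=1, e=sp−y≈-1.009766; I≈0.443359, D=e−e_prev≈-2.087891; u=2·(-1.009766)+3/4·0.443359+1/2·(-2.087891)≈-2.730957; next y=1/2·2.009766+1/2·(-2.730957)≈-0.360596
n=4: y≈-0.360596, sp=1, e=sp−y≈1.360596; I≈1.803955, D=e−e_prev≈2.370361; u=2·1.360596+3/4·1.803955+1/2·2.370361≈5.259338; next y=1/2·(-0.360596)+1/2·5.259338≈2.449371
n=5: y≈2.449371, sp=1, e=sp−y≈-1.449371; I≈0.354584, D=e−e_prev≈-2.809967; u=2·(-1.449371)+3/4·0.354584+1/2·(-2.809967)≈-4.037788; next y=1/2·2.449371+1/2·(-4.037788)≈-0.794209
n=6: y≈-0.794209, sp=1, e=sp−y≈1.794209; I≈2.148792, D=e−e_prev≈3.243580; u=2·1.794209+3/4·2.148792+1/2·3.243580≈6.821801; next y=1/2·(-0.794209)+1/2·6.821801≈3.013796
n=7: y≈3.013796, sp=5, e=sp−y≈1.986204; I≈4.134996, D=e−e_prev≈0.191995; u=2·1.986204+3/4·4.134996+1/2·0.191995≈7.169652; next y=1/2·3.013796+1/2·7.169652≈5.091724
n=8: y≈5.091724, sp=5, e=sp−y≈-0.091724; I≈4.043272, D=e−e_prev≈-2.077928; u=2·(-0.091724)+3/4·4.043272+1/2·(-2.077928)≈1.810042; next y=1/2·5.091724+1/2·1.810042≈3.450883
n=9: y≈3.450883, sp=5, e=sp−y≈1.549117; I≈5.592389, D=e−e_prev≈1.640841; u=2·1.549117+3/4·5.592389+1/2·1.640841≈8.112946; next y=1/2·3.450883+1/2·8.112946≈5.781915
n=10: y≈5.781915, sp=5, e=sp−y≈-0.781915; I≈4.810474, D=e−e_prev≈-2.331032; u=2·(-0.781915)+3/4·4.810474+1/2·(-2.331032)≈0.878511; next y=1/2·5.781915+1/2·0.878511≈3.330213
n=11: y≈3.330213, sp=5, e=sp−y≈1.669787; I≈6.480262, D=e−e_prev≈2.451702; u=2·1.669787+3/4·6.480262+1/2·2.451702≈9.425622; next y=1/2·3.330213+1/2·9.425622≈6.377917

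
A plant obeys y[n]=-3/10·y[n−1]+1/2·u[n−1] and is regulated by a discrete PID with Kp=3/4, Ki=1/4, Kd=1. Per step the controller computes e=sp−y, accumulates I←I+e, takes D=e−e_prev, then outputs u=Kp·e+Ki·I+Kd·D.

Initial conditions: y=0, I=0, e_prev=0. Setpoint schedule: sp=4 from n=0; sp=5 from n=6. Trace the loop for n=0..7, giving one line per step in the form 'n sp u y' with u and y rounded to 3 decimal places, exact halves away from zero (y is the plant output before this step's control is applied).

0 4 8.000 0.000
1 4 -3.000 4.000
2 4 14.400 -2.700
3 4 -12.045 8.010
4 4 30.534 -8.426
5 4 -35.235 17.794
6 5 71.037 -22.956
7 5 -94.447 42.405

(exact arithmetic carried between steps; '≈' marks a value shown rounded to 6 d.p. or computed from one; I and e_prev carry over from the previous line; the table rounds u and y to 3 d.p., halves away from zero)
n=0: y=0, sp=4, e=sp−y=4; I=4, D=e−e_prev=4; u=3/4·4+1/4·4+1·4=8; next y=-3/10·0+1/2·8=4
n=1: y=4, sp=4, e=sp−y=0; I=4, D=e−e_prev=-4; u=3/4·0+1/4·4+1·(-4)=-3; next y=-3/10·4+1/2·(-3)=-2.7
n=2: y=-2.7, sp=4, e=sp−y=6.7; I=10.7, D=e−e_prev=6.7; u=3/4·6.7+1/4·10.7+1·6.7=14.4; next y=-3/10·(-2.7)+1/2·14.4=8.01
n=3: y=8.01, sp=4, e=sp−y=-4.01; I=6.69, D=e−e_prev=-10.71; u=3/4·(-4.01)+1/4·6.69+1·(-10.71)=-12.045; next y=-3/10·8.01+1/2·(-12.045)=-8.4255
n=4: y=-8.4255, sp=4, e=sp−y=12.4255; I=19.1155, D=e−e_prev=16.4355; u=3/4·12.4255+1/4·19.1155+1·16.4355=30.5335; next y=-3/10·(-8.4255)+1/2·30.5335=17.7944
n=5: y=17.7944, sp=4, e=sp−y=-13.7944; I=5.3211, D=e−e_prev=-26.2199; u=3/4·(-13.7944)+1/4·5.3211+1·(-26.2199)=-35.235425; next y=-3/10·17.7944+1/2·(-35.235425)≈-22.956033
n=6: y≈-22.956033, sp=5, e=sp−y≈27.956033; I≈33.277133, D=e−e_prev≈41.750433; u=3/4·27.956033+1/4·33.277133+1·41.750433≈71.03674; next y=-3/10·(-22.956033)+1/2·71.03674≈42.405180
n=7: y≈42.405180, sp=5, e=sp−y≈-37.405180; I≈-4.128047, D=e−e_prev≈-65.361212; u=3/4·(-37.405180)+1/4·(-4.128047)+1·(-65.361212)≈-94.447109; next y=-3/10·42.405180+1/2·(-94.447109)≈-59.945108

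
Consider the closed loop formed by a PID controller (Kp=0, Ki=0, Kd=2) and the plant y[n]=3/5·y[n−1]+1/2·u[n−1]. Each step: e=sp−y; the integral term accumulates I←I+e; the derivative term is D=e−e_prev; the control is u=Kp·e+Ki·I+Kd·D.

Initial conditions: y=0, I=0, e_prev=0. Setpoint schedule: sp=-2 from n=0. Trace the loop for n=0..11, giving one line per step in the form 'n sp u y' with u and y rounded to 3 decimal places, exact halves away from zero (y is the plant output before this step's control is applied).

(exact arithmetic carried between steps; '≈' marks a value shown rounded to 6 d.p. or computed from one; I and e_prev carry over from the previous line; the table rounds u and y to 3 d.p., halves away from zero)
n=0: y=0, sp=-2, e=sp−y=-2; I=-2, D=e−e_prev=-2; u=0·(-2)+0·(-2)+2·(-2)=-4; next y=3/5·0+1/2·(-4)=-2
n=1: y=-2, sp=-2, e=sp−y=0; I=-2, D=e−e_prev=2; u=0·0+0·(-2)+2·2=4; next y=3/5·(-2)+1/2·4=0.8
n=2: y=0.8, sp=-2, e=sp−y=-2.8; I=-4.8, D=e−e_prev=-2.8; u=0·(-2.8)+0·(-4.8)+2·(-2.8)=-5.6; next y=3/5·0.8+1/2·(-5.6)=-2.32
n=3: y=-2.32, sp=-2, e=sp−y=0.32; I=-4.48, D=e−e_prev=3.12; u=0·0.32+0·(-4.48)+2·3.12=6.24; next y=3/5·(-2.32)+1/2·6.24=1.728
n=4: y=1.728, sp=-2, e=sp−y=-3.728; I=-8.208, D=e−e_prev=-4.048; u=0·(-3.728)+0·(-8.208)+2·(-4.048)=-8.096; next y=3/5·1.728+1/2·(-8.096)=-3.0112
n=5: y=-3.0112, sp=-2, e=sp−y=1.0112; I=-7.1968, D=e−e_prev=4.7392; u=0·1.0112+0·(-7.1968)+2·4.7392=9.4784; next y=3/5·(-3.0112)+1/2·9.4784=2.93248
n=6: y=2.93248, sp=-2, e=sp−y=-4.93248; I=-12.12928, D=e−e_prev=-5.94368; u=0·(-4.93248)+0·(-12.12928)+2·(-5.94368)=-11.88736; next y=3/5·2.93248+1/2·(-11.88736)=-4.184192
n=7: y=-4.184192, sp=-2, e=sp−y=2.184192; I=-9.945088, D=e−e_prev=7.116672; u=0·2.184192+0·(-9.945088)+2·7.116672=14.233344; next y=3/5·(-4.184192)+1/2·14.233344≈4.606157
n=8: y≈4.606157, sp=-2, e=sp−y≈-6.606157; I≈-16.551245, D=e−e_prev≈-8.790349; u=0·(-6.606157)+0·(-16.551245)+2·(-8.790349)≈-17.580698; next y=3/5·4.606157+1/2·(-17.580698)≈-6.026655
n=9: y≈-6.026655, sp=-2, e=sp−y≈4.026655; I≈-12.524590, D=e−e_prev≈10.632812; u=0·4.026655+0·(-12.524590)+2·10.632812≈21.265623; next y=3/5·(-6.026655)+1/2·21.265623≈7.016819
n=10: y≈7.016819, sp=-2, e=sp−y≈-9.016819; I≈-21.541409, D=e−e_prev≈-13.043473; u=0·(-9.016819)+0·(-21.541409)+2·(-13.043473)≈-26.086947; next y=3/5·7.016819+1/2·(-26.086947)≈-8.833382
n=11: y≈-8.833382, sp=-2, e=sp−y≈6.833382; I≈-14.708027, D=e−e_prev≈15.850201; u=0·6.833382+0·(-14.708027)+2·15.850201≈31.700402; next y=3/5·(-8.833382)+1/2·31.700402≈10.550172

0 -2 -4.000 0.000
1 -2 4.000 -2.000
2 -2 -5.600 0.800
3 -2 6.240 -2.320
4 -2 -8.096 1.728
5 -2 9.478 -3.011
6 -2 -11.887 2.932
7 -2 14.233 -4.184
8 -2 -17.581 4.606
9 -2 21.266 -6.027
10 -2 -26.087 7.017
11 -2 31.700 -8.833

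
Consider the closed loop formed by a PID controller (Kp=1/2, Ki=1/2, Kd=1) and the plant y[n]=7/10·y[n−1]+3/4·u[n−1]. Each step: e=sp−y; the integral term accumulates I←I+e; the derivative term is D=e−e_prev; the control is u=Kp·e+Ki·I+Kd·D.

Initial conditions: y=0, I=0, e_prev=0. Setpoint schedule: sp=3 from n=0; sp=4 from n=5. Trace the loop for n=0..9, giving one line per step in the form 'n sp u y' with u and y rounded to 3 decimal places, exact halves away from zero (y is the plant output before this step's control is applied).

0 3 6.000 0.000
1 3 -4.500 4.500
2 3 8.700 -0.225
3 3 -7.598 6.368
4 3 12.528 -1.241
5 4 -10.496 8.527
6 4 16.869 -1.903
7 4 -17.055 11.320
8 4 24.883 -4.868
9 4 -27.116 15.254

(exact arithmetic carried between steps; '≈' marks a value shown rounded to 6 d.p. or computed from one; I and e_prev carry over from the previous line; the table rounds u and y to 3 d.p., halves away from zero)
n=0: y=0, sp=3, e=sp−y=3; I=3, D=e−e_prev=3; u=1/2·3+1/2·3+1·3=6; next y=7/10·0+3/4·6=4.5
n=1: y=4.5, sp=3, e=sp−y=-1.5; I=1.5, D=e−e_prev=-4.5; u=1/2·(-1.5)+1/2·1.5+1·(-4.5)=-4.5; next y=7/10·4.5+3/4·(-4.5)=-0.225
n=2: y=-0.225, sp=3, e=sp−y=3.225; I=4.725, D=e−e_prev=4.725; u=1/2·3.225+1/2·4.725+1·4.725=8.7; next y=7/10·(-0.225)+3/4·8.7=6.3675
n=3: y=6.3675, sp=3, e=sp−y=-3.3675; I=1.3575, D=e−e_prev=-6.5925; u=1/2·(-3.3675)+1/2·1.3575+1·(-6.5925)=-7.5975; next y=7/10·6.3675+3/4·(-7.5975)=-1.240875
n=4: y=-1.240875, sp=3, e=sp−y=4.240875; I=5.598375, D=e−e_prev=7.608375; u=1/2·4.240875+1/2·5.598375+1·7.608375=12.528; next y=7/10·(-1.240875)+3/4·12.528≈8.527388
n=5: y≈8.527388, sp=4, e=sp−y≈-4.527388; I≈1.070988, D=e−e_prev≈-8.768263; u=1/2·(-4.527388)+1/2·1.070988+1·(-8.768263)≈-10.496463; next y=7/10·8.527388+3/4·(-10.496463)≈-1.903176
n=6: y≈-1.903176, sp=4, e=sp−y≈5.903176; I≈6.974163, D=e−e_prev≈10.430563; u=1/2·5.903176+1/2·6.974163+1·10.430563≈16.869233; next y=7/10·(-1.903176)+3/4·16.869233≈11.319701
n=7: y≈11.319701, sp=4, e=sp−y≈-7.319701; I≈-0.345538, D=e−e_prev≈-13.222877; u=1/2·(-7.319701)+1/2·(-0.345538)+1·(-13.222877)≈-17.055497; next y=7/10·11.319701+3/4·(-17.055497)≈-4.867832
n=8: y≈-4.867832, sp=4, e=sp−y≈8.867832; I≈8.522293, D=e−e_prev≈16.187533; u=1/2·8.867832+1/2·8.522293+1·16.187533≈24.882596; next y=7/10·(-4.867832)+3/4·24.882596≈15.254465
n=9: y≈15.254465, sp=4, e=sp−y≈-11.254465; I≈-2.732171, D=e−e_prev≈-20.122296; u=1/2·(-11.254465)+1/2·(-2.732171)+1·(-20.122296)≈-27.115614; next y=7/10·15.254465+3/4·(-27.115614)≈-9.658585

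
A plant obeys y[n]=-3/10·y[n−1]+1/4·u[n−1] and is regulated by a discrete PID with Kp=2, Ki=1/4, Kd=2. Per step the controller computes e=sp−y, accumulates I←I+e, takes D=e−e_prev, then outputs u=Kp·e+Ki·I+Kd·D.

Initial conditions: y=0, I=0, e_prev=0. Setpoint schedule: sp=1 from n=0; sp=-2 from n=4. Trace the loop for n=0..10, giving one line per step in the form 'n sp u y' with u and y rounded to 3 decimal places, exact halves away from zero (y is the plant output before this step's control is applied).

(exact arithmetic carried between steps; '≈' marks a value shown rounded to 6 d.p. or computed from one; I and e_prev carry over from the previous line; the table rounds u and y to 3 d.p., halves away from zero)
n=0: y=0, sp=1, e=sp−y=1; I=1, D=e−e_prev=1; u=2·1+1/4·1+2·1=4.25; next y=-3/10·0+1/4·4.25=1.0625
n=1: y=1.0625, sp=1, e=sp−y=-0.0625; I=0.9375, D=e−e_prev=-1.0625; u=2·(-0.0625)+1/4·0.9375+2·(-1.0625)=-2.015625; next y=-3/10·1.0625+1/4·(-2.015625)≈-0.822656
n=2: y≈-0.822656, sp=1, e=sp−y≈1.822656; I≈2.760156, D=e−e_prev≈1.885156; u=2·1.822656+1/4·2.760156+2·1.885156≈8.105664; next y=-3/10·(-0.822656)+1/4·8.105664≈2.273213
n=3: y≈2.273213, sp=1, e=sp−y≈-1.273213; I≈1.486943, D=e−e_prev≈-3.095869; u=2·(-1.273213)+1/4·1.486943+2·(-3.095869)≈-8.366428; next y=-3/10·2.273213+1/4·(-8.366428)≈-2.773571
n=4: y≈-2.773571, sp=-2, e=sp−y≈0.773571; I≈2.260514, D=e−e_prev≈2.046784; u=2·0.773571+1/4·2.260514+2·2.046784≈6.205838; next y=-3/10·(-2.773571)+1/4·6.205838≈2.383531
n=5: y≈2.383531, sp=-2, e=sp−y≈-4.383531; I≈-2.123017, D=e−e_prev≈-5.157102; u=2·(-4.383531)+1/4·(-2.123017)+2·(-5.157102)≈-19.612019; next y=-3/10·2.383531+1/4·(-19.612019)≈-5.618064
n=6: y≈-5.618064, sp=-2, e=sp−y≈3.618064; I≈1.495048, D=e−e_prev≈8.001595; u=2·3.618064+1/4·1.495048+2·8.001595≈23.613080; next y=-3/10·(-5.618064)+1/4·23.613080≈7.588689
n=7: y≈7.588689, sp=-2, e=sp−y≈-9.588689; I≈-8.093642, D=e−e_prev≈-13.206753; u=2·(-9.588689)+1/4·(-8.093642)+2·(-13.206753)≈-47.614295; next y=-3/10·7.588689+1/4·(-47.614295)≈-14.180180
n=8: y≈-14.180180, sp=-2, e=sp−y≈12.180180; I≈4.086539, D=e−e_prev≈21.768870; u=2·12.180180+1/4·4.086539+2·21.768870≈68.919735; next y=-3/10·(-14.180180)+1/4·68.919735≈21.483988
n=9: y≈21.483988, sp=-2, e=sp−y≈-23.483988; I≈-19.397449, D=e−e_prev≈-35.664168; u=2·(-23.483988)+1/4·(-19.397449)+2·(-35.664168)≈-123.145674; next y=-3/10·21.483988+1/4·(-123.145674)≈-37.231615
n=10: y≈-37.231615, sp=-2, e=sp−y≈35.231615; I≈15.834166, D=e−e_prev≈58.715603; u=2·35.231615+1/4·15.834166+2·58.715603≈191.852976; next y=-3/10·(-37.231615)+1/4·191.852976≈59.132729

0 1 4.250 0.000
1 1 -2.016 1.063
2 1 8.106 -0.823
3 1 -8.366 2.273
4 -2 6.206 -2.774
5 -2 -19.612 2.384
6 -2 23.613 -5.618
7 -2 -47.614 7.589
8 -2 68.920 -14.180
9 -2 -123.146 21.484
10 -2 191.853 -37.232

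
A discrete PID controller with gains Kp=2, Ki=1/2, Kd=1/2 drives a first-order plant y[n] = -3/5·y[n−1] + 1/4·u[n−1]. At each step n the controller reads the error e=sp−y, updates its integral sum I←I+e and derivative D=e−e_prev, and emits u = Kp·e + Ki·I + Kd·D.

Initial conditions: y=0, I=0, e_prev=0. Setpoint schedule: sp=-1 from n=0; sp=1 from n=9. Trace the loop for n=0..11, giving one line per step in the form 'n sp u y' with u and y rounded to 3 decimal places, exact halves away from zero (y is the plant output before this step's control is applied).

(exact arithmetic carried between steps; '≈' marks a value shown rounded to 6 d.p. or computed from one; I and e_prev carry over from the previous line; the table rounds u and y to 3 d.p., halves away from zero)
n=0: y=0, sp=-1, e=sp−y=-1; I=-1, D=e−e_prev=-1; u=2·(-1)+1/2·(-1)+1/2·(-1)=-3; next y=-3/5·0+1/4·(-3)=-0.75
n=1: y=-0.75, sp=-1, e=sp−y=-0.25; I=-1.25, D=e−e_prev=0.75; u=2·(-0.25)+1/2·(-1.25)+1/2·0.75=-0.75; next y=-3/5·(-0.75)+1/4·(-0.75)=0.2625
n=2: y=0.2625, sp=-1, e=sp−y=-1.2625; I=-2.5125, D=e−e_prev=-1.0125; u=2·(-1.2625)+1/2·(-2.5125)+1/2·(-1.0125)=-4.2875; next y=-3/5·0.2625+1/4·(-4.2875)=-1.229375
n=3: y=-1.229375, sp=-1, e=sp−y=0.229375; I=-2.283125, D=e−e_prev=1.491875; u=2·0.229375+1/2·(-2.283125)+1/2·1.491875=0.063125; next y=-3/5·(-1.229375)+1/4·0.063125≈0.753406
n=4: y≈0.753406, sp=-1, e=sp−y≈-1.753406; I≈-4.036531, D=e−e_prev≈-1.982781; u=2·(-1.753406)+1/2·(-4.036531)+1/2·(-1.982781)≈-6.516469; next y=-3/5·0.753406+1/4·(-6.516469)≈-2.081161
n=5: y≈-2.081161, sp=-1, e=sp−y≈1.081161; I≈-2.955370, D=e−e_prev≈2.834567; u=2·1.081161+1/2·(-2.955370)+1/2·2.834567≈2.101920; next y=-3/5·(-2.081161)+1/4·2.101920≈1.774177
n=6: y≈1.774177, sp=-1, e=sp−y≈-2.774177; I≈-5.729547, D=e−e_prev≈-3.855338; u=2·(-2.774177)+1/2·(-5.729547)+1/2·(-3.855338)≈-10.340796; next y=-3/5·1.774177+1/4·(-10.340796)≈-3.649705
n=7: y≈-3.649705, sp=-1, e=sp−y≈2.649705; I≈-3.079842, D=e−e_prev≈5.423882; u=2·2.649705+1/2·(-3.079842)+1/2·5.423882≈6.471429; next y=-3/5·(-3.649705)+1/4·6.471429≈3.807680
n=8: y≈3.807680, sp=-1, e=sp−y≈-4.807680; I≈-7.887522, D=e−e_prev≈-7.457385; u=2·(-4.807680)+1/2·(-7.887522)+1/2·(-7.457385)≈-17.287814; next y=-3/5·3.807680+1/4·(-17.287814)≈-6.606562
n=9: y≈-6.606562, sp=1, e=sp−y≈7.606562; I≈-0.280961, D=e−e_prev≈12.414242; u=2·7.606562+1/2·(-0.280961)+1/2·12.414242≈21.279764; next y=-3/5·(-6.606562)+1/4·21.279764≈9.283878
n=10: y≈9.283878, sp=1, e=sp−y≈-8.283878; I≈-8.564839, D=e−e_prev≈-15.890440; u=2·(-8.283878)+1/2·(-8.564839)+1/2·(-15.890440)≈-28.795396; next y=-3/5·9.283878+1/4·(-28.795396)≈-12.769176
n=11: y≈-12.769176, sp=1, e=sp−y≈13.769176; I≈5.204337, D=e−e_prev≈22.053054; u=2·13.769176+1/2·5.204337+1/2·22.053054≈41.167047; next y=-3/5·(-12.769176)+1/4·41.167047≈17.953267

0 -1 -3.000 0.000
1 -1 -0.750 -0.750
2 -1 -4.288 0.263
3 -1 0.063 -1.229
4 -1 -6.516 0.753
5 -1 2.102 -2.081
6 -1 -10.341 1.774
7 -1 6.471 -3.650
8 -1 -17.288 3.808
9 1 21.280 -6.607
10 1 -28.795 9.284
11 1 41.167 -12.769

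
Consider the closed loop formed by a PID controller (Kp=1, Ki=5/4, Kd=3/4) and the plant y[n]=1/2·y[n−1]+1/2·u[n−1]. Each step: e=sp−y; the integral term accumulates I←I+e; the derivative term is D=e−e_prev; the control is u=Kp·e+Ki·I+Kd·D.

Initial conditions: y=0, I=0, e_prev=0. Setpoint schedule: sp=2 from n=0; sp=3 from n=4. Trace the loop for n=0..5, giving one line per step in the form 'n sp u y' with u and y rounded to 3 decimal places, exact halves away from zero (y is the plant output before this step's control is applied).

(exact arithmetic carried between steps; '≈' marks a value shown rounded to 6 d.p. or computed from one; I and e_prev carry over from the previous line; the table rounds u and y to 3 d.p., halves away from zero)
n=0: y=0, sp=2, e=sp−y=2; I=2, D=e−e_prev=2; u=1·2+5/4·2+3/4·2=6; next y=1/2·0+1/2·6=3
n=1: y=3, sp=2, e=sp−y=-1; I=1, D=e−e_prev=-3; u=1·(-1)+5/4·1+3/4·(-3)=-2; next y=1/2·3+1/2·(-2)=0.5
n=2: y=0.5, sp=2, e=sp−y=1.5; I=2.5, D=e−e_prev=2.5; u=1·1.5+5/4·2.5+3/4·2.5=6.5; next y=1/2·0.5+1/2·6.5=3.5
n=3: y=3.5, sp=2, e=sp−y=-1.5; I=1, D=e−e_prev=-3; u=1·(-1.5)+5/4·1+3/4·(-3)=-2.5; next y=1/2·3.5+1/2·(-2.5)=0.5
n=4: y=0.5, sp=3, e=sp−y=2.5; I=3.5, D=e−e_prev=4; u=1·2.5+5/4·3.5+3/4·4=9.875; next y=1/2·0.5+1/2·9.875=5.1875
n=5: y=5.1875, sp=3, e=sp−y=-2.1875; I=1.3125, D=e−e_prev=-4.6875; u=1·(-2.1875)+5/4·1.3125+3/4·(-4.6875)=-4.0625; next y=1/2·5.1875+1/2·(-4.0625)=0.5625

0 2 6.000 0.000
1 2 -2.000 3.000
2 2 6.500 0.500
3 2 -2.500 3.500
4 3 9.875 0.500
5 3 -4.063 5.188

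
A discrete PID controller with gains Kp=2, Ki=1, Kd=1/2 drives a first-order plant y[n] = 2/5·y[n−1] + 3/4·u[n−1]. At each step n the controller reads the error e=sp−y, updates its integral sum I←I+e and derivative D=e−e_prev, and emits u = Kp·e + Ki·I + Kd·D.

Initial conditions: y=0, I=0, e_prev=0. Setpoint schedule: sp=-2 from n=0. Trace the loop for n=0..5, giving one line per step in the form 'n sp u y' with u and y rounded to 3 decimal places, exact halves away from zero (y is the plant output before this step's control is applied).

0 -2 -7.000 0.000
1 -2 10.375 -5.250
2 -2 -27.259 5.681
3 -2 54.011 -18.172
4 -2 -121.685 33.240
5 -2 258.007 -77.967

(exact arithmetic carried between steps; '≈' marks a value shown rounded to 6 d.p. or computed from one; I and e_prev carry over from the previous line; the table rounds u and y to 3 d.p., halves away from zero)
n=0: y=0, sp=-2, e=sp−y=-2; I=-2, D=e−e_prev=-2; u=2·(-2)+1·(-2)+1/2·(-2)=-7; next y=2/5·0+3/4·(-7)=-5.25
n=1: y=-5.25, sp=-2, e=sp−y=3.25; I=1.25, D=e−e_prev=5.25; u=2·3.25+1·1.25+1/2·5.25=10.375; next y=2/5·(-5.25)+3/4·10.375=5.68125
n=2: y=5.68125, sp=-2, e=sp−y=-7.68125; I=-6.43125, D=e−e_prev=-10.93125; u=2·(-7.68125)+1·(-6.43125)+1/2·(-10.93125)=-27.259375; next y=2/5·5.68125+3/4·(-27.259375)≈-18.172031
n=3: y≈-18.172031, sp=-2, e=sp−y≈16.172031; I≈9.740781, D=e−e_prev≈23.853281; u=2·16.172031+1·9.740781+1/2·23.853281≈54.011484; next y=2/5·(-18.172031)+3/4·54.011484≈33.239801
n=4: y≈33.239801, sp=-2, e=sp−y≈-35.239801; I≈-25.499020, D=e−e_prev≈-51.411832; u=2·(-35.239801)+1·(-25.499020)+1/2·(-51.411832)≈-121.684537; next y=2/5·33.239801+3/4·(-121.684537)≈-77.967483
n=5: y≈-77.967483, sp=-2, e=sp−y≈75.967483; I≈50.468463, D=e−e_prev≈111.207283; u=2·75.967483+1·50.468463+1/2·111.207283≈258.007070; next y=2/5·(-77.967483)+3/4·258.007070≈162.318309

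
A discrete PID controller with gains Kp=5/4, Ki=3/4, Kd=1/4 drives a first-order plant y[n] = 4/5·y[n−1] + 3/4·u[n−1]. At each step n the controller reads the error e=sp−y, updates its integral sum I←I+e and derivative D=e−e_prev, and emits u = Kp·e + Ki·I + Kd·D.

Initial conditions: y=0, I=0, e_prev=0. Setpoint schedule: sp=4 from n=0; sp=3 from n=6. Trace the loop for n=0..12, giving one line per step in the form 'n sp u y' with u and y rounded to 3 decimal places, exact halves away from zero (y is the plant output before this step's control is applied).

0 4 9.000 0.000
1 4 -4.188 6.750
2 4 5.541 2.259
3 4 -2.610 5.964
4 4 3.931 2.813
5 4 -1.334 5.199
6 3 0.704 3.159
7 3 0.558 3.055
8 3 0.924 2.863
9 3 0.708 2.983
10 3 0.898 2.917
11 3 0.741 3.008
12 3 0.861 2.962

(exact arithmetic carried between steps; '≈' marks a value shown rounded to 6 d.p. or computed from one; I and e_prev carry over from the previous line; the table rounds u and y to 3 d.p., halves away from zero)
n=0: y=0, sp=4, e=sp−y=4; I=4, D=e−e_prev=4; u=5/4·4+3/4·4+1/4·4=9; next y=4/5·0+3/4·9=6.75
n=1: y=6.75, sp=4, e=sp−y=-2.75; I=1.25, D=e−e_prev=-6.75; u=5/4·(-2.75)+3/4·1.25+1/4·(-6.75)=-4.1875; next y=4/5·6.75+3/4·(-4.1875)=2.259375
n=2: y=2.259375, sp=4, e=sp−y=1.740625; I=2.990625, D=e−e_prev=4.490625; u=5/4·1.740625+3/4·2.990625+1/4·4.490625≈5.541406; next y=4/5·2.259375+3/4·5.541406≈5.963555
n=3: y≈5.963555, sp=4, e=sp−y≈-1.963555; I≈1.027070, D=e−e_prev≈-3.704180; u=5/4·(-1.963555)+3/4·1.027070+1/4·(-3.704180)≈-2.610186; next y=4/5·5.963555+3/4·(-2.610186)≈2.813205
n=4: y≈2.813205, sp=4, e=sp−y≈1.186795; I≈2.213866, D=e−e_prev≈3.150350; u=5/4·1.186795+3/4·2.213866+1/4·3.150350≈3.931481; next y=4/5·2.813205+3/4·3.931481≈5.199174
n=5: y≈5.199174, sp=4, e=sp−y≈-1.199174; I≈1.014691, D=e−e_prev≈-2.385970; u=5/4·(-1.199174)+3/4·1.014691+1/4·(-2.385970)≈-1.334442; next y=4/5·5.199174+3/4·(-1.334442)≈3.158508
n=6: y≈3.158508, sp=3, e=sp−y≈-0.158508; I≈0.856183, D=e−e_prev≈1.040667; u=5/4·(-0.158508)+3/4·0.856183+1/4·1.040667≈0.704169; next y=4/5·3.158508+3/4·0.704169≈3.054933
n=7: y≈3.054933, sp=3, e=sp−y≈-0.054933; I≈0.801250, D=e−e_prev≈0.103575; u=5/4·(-0.054933)+3/4·0.801250+1/4·0.103575≈0.558165; next y=4/5·3.054933+3/4·0.558165≈2.862570
n=8: y≈2.862570, sp=3, e=sp−y≈0.137430; I≈0.938680, D=e−e_prev≈0.192363; u=5/4·0.137430+3/4·0.938680+1/4·0.192363≈0.923888; next y=4/5·2.862570+3/4·0.923888≈2.982972
n=9: y≈2.982972, sp=3, e=sp−y≈0.017028; I≈0.955708, D=e−e_prev≈-0.120402; u=5/4·0.017028+3/4·0.955708+1/4·(-0.120402)≈0.707965; next y=4/5·2.982972+3/4·0.707965≈2.917352
n=10: y≈2.917352, sp=3, e=sp−y≈0.082648; I≈1.038356, D=e−e_prev≈0.065621; u=5/4·0.082648+3/4·1.038356+1/4·0.065621≈0.898483; next y=4/5·2.917352+3/4·0.898483≈3.007743
n=11: y≈3.007743, sp=3, e=sp−y≈-0.007743; I≈1.030613, D=e−e_prev≈-0.090392; u=5/4·(-0.007743)+3/4·1.030613+1/4·(-0.090392)≈0.740682; next y=4/5·3.007743+3/4·0.740682≈2.961707
n=12: y≈2.961707, sp=3, e=sp−y≈0.038293; I≈1.068906, D=e−e_prev≈0.046037; u=5/4·0.038293+3/4·1.068906+1/4·0.046037≈0.861056; next y=4/5·2.961707+3/4·0.861056≈3.015157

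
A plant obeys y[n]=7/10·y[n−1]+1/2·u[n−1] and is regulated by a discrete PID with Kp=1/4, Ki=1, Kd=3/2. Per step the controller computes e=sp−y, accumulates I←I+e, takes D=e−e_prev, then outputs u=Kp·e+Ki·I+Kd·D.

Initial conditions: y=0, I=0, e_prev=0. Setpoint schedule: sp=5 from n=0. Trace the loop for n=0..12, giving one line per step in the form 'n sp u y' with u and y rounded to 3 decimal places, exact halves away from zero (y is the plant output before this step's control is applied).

(exact arithmetic carried between steps; '≈' marks a value shown rounded to 6 d.p. or computed from one; I and e_prev carry over from the previous line; the table rounds u and y to 3 d.p., halves away from zero)
n=0: y=0, sp=5, e=sp−y=5; I=5, D=e−e_prev=5; u=1/4·5+1·5+3/2·5=13.75; next y=7/10·0+1/2·13.75=6.875
n=1: y=6.875, sp=5, e=sp−y=-1.875; I=3.125, D=e−e_prev=-6.875; u=1/4·(-1.875)+1·3.125+3/2·(-6.875)=-7.65625; next y=7/10·6.875+1/2·(-7.65625)=0.984375
n=2: y=0.984375, sp=5, e=sp−y=4.015625; I=7.140625, D=e−e_prev=5.890625; u=1/4·4.015625+1·7.140625+3/2·5.890625≈16.980469; next y=7/10·0.984375+1/2·16.980469≈9.179297
n=3: y≈9.179297, sp=5, e=sp−y≈-4.179297; I≈2.961328, D=e−e_prev≈-8.194922; u=1/4·(-4.179297)+1·2.961328+3/2·(-8.194922)≈-10.375879; next y=7/10·9.179297+1/2·(-10.375879)≈1.237568
n=4: y≈1.237568, sp=5, e=sp−y≈3.762432; I≈6.723760, D=e−e_prev≈7.941729; u=1/4·3.762432+1·6.723760+3/2·7.941729≈19.576960; next y=7/10·1.237568+1/2·19.576960≈10.654778
n=5: y≈10.654778, sp=5, e=sp−y≈-5.654778; I≈1.068982, D=e−e_prev≈-9.417210; u=1/4·(-5.654778)+1·1.068982+3/2·(-9.417210)≈-14.470527; next y=7/10·10.654778+1/2·(-14.470527)≈0.223081
n=6: y≈0.223081, sp=5, e=sp−y≈4.776919; I≈5.845901, D=e−e_prev≈10.431697; u=1/4·4.776919+1·5.845901+3/2·10.431697≈22.687676; next y=7/10·0.223081+1/2·22.687676≈11.499995
n=7: y≈11.499995, sp=5, e=sp−y≈-6.499995; I≈-0.654094, D=e−e_prev≈-11.276914; u=1/4·(-6.499995)+1·(-0.654094)+3/2·(-11.276914)≈-19.194463; next y=7/10·11.499995+1/2·(-19.194463)≈-1.547235
n=8: y≈-1.547235, sp=5, e=sp−y≈6.547235; I≈5.893141, D=e−e_prev≈13.047230; u=1/4·6.547235+1·5.893141+3/2·13.047230≈27.100795; next y=7/10·(-1.547235)+1/2·27.100795≈12.467333
n=9: y≈12.467333, sp=5, e=sp−y≈-7.467333; I≈-1.574192, D=e−e_prev≈-14.014568; u=1/4·(-7.467333)+1·(-1.574192)+3/2·(-14.014568)≈-24.462877; next y=7/10·12.467333+1/2·(-24.462877)≈-3.504306
n=10: y≈-3.504306, sp=5, e=sp−y≈8.504306; I≈6.930114, D=e−e_prev≈15.971639; u=1/4·8.504306+1·6.930114+3/2·15.971639≈33.013648; next y=7/10·(-3.504306)+1/2·33.013648≈14.053810
n=11: y≈14.053810, sp=5, e=sp−y≈-9.053810; I≈-2.123696, D=e−e_prev≈-17.558116; u=1/4·(-9.053810)+1·(-2.123696)+3/2·(-17.558116)≈-30.724322; next y=7/10·14.053810+1/2·(-30.724322)≈-5.524494
n=12: y≈-5.524494, sp=5, e=sp−y≈10.524494; I≈8.400798, D=e−e_prev≈19.578304; u=1/4·10.524494+1·8.400798+3/2·19.578304≈40.399378; next y=7/10·(-5.524494)+1/2·40.399378≈16.332543

0 5 13.750 0.000
1 5 -7.656 6.875
2 5 16.980 0.984
3 5 -10.376 9.179
4 5 19.577 1.238
5 5 -14.471 10.655
6 5 22.688 0.223
7 5 -19.194 11.500
8 5 27.101 -1.547
9 5 -24.463 12.467
10 5 33.014 -3.504
11 5 -30.724 14.054
12 5 40.399 -5.524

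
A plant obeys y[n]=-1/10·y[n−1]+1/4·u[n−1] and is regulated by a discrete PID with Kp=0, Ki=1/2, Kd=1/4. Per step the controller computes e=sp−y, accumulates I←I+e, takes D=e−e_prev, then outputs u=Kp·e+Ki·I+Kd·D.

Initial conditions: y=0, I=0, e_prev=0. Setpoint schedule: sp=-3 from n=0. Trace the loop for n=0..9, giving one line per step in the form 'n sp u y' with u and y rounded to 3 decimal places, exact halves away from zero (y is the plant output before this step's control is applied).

0 -3 -2.250 0.000
1 -3 -2.578 -0.563
2 -3 -3.918 -0.588
3 -3 -4.881 -0.921
4 -3 -5.848 -1.128
5 -3 -6.670 -1.349
6 -3 -7.413 -1.533
7 -3 -8.067 -1.700
8 -3 -8.649 -1.847
9 -3 -9.164 -1.978

(exact arithmetic carried between steps; '≈' marks a value shown rounded to 6 d.p. or computed from one; I and e_prev carry over from the previous line; the table rounds u and y to 3 d.p., halves away from zero)
n=0: y=0, sp=-3, e=sp−y=-3; I=-3, D=e−e_prev=-3; u=0·(-3)+1/2·(-3)+1/4·(-3)=-2.25; next y=-1/10·0+1/4·(-2.25)=-0.5625
n=1: y=-0.5625, sp=-3, e=sp−y=-2.4375; I=-5.4375, D=e−e_prev=0.5625; u=0·(-2.4375)+1/2·(-5.4375)+1/4·0.5625=-2.578125; next y=-1/10·(-0.5625)+1/4·(-2.578125)≈-0.588281
n=2: y≈-0.588281, sp=-3, e=sp−y≈-2.411719; I≈-7.849219, D=e−e_prev≈0.025781; u=0·(-2.411719)+1/2·(-7.849219)+1/4·0.025781≈-3.918164; next y=-1/10·(-0.588281)+1/4·(-3.918164)≈-0.920713
n=3: y≈-0.920713, sp=-3, e=sp−y≈-2.079287; I≈-9.928506, D=e−e_prev≈0.332432; u=0·(-2.079287)+1/2·(-9.928506)+1/4·0.332432≈-4.881145; next y=-1/10·(-0.920713)+1/4·(-4.881145)≈-1.128215
n=4: y≈-1.128215, sp=-3, e=sp−y≈-1.871785; I≈-11.800291, D=e−e_prev≈0.207502; u=0·(-1.871785)+1/2·(-11.800291)+1/4·0.207502≈-5.848270; next y=-1/10·(-1.128215)+1/4·(-5.848270)≈-1.349246
n=5: y≈-1.349246, sp=-3, e=sp−y≈-1.650754; I≈-13.451045, D=e−e_prev≈0.221031; u=0·(-1.650754)+1/2·(-13.451045)+1/4·0.221031≈-6.670265; next y=-1/10·(-1.349246)+1/4·(-6.670265)≈-1.532642
n=6: y≈-1.532642, sp=-3, e=sp−y≈-1.467358; I≈-14.918403, D=e−e_prev≈0.183396; u=0·(-1.467358)+1/2·(-14.918403)+1/4·0.183396≈-7.413353; next y=-1/10·(-1.532642)+1/4·(-7.413353)≈-1.700074
n=7: y≈-1.700074, sp=-3, e=sp−y≈-1.299926; I≈-16.218329, D=e−e_prev≈0.167432; u=0·(-1.299926)+1/2·(-16.218329)+1/4·0.167432≈-8.067307; next y=-1/10·(-1.700074)+1/4·(-8.067307)≈-1.846819
n=8: y≈-1.846819, sp=-3, e=sp−y≈-1.153181; I≈-17.371510, D=e−e_prev≈0.146745; u=0·(-1.153181)+1/2·(-17.371510)+1/4·0.146745≈-8.649069; next y=-1/10·(-1.846819)+1/4·(-8.649069)≈-1.977585
n=9: y≈-1.977585, sp=-3, e=sp−y≈-1.022415; I≈-18.393925, D=e−e_prev≈0.130766; u=0·(-1.022415)+1/2·(-18.393925)+1/4·0.130766≈-9.164271; next y=-1/10·(-1.977585)+1/4·(-9.164271)≈-2.093309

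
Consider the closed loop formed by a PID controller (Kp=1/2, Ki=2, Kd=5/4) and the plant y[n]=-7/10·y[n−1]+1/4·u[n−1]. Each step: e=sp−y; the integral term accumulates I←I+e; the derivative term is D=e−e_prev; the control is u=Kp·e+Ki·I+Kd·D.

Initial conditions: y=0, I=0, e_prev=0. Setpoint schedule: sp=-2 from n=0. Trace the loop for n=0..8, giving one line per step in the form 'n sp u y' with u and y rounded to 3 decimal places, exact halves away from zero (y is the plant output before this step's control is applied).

(exact arithmetic carried between steps; '≈' marks a value shown rounded to 6 d.p. or computed from one; I and e_prev carry over from the previous line; the table rounds u and y to 3 d.p., halves away from zero)
n=0: y=0, sp=-2, e=sp−y=-2; I=-2, D=e−e_prev=-2; u=1/2·(-2)+2·(-2)+5/4·(-2)=-7.5; next y=-7/10·0+1/4·(-7.5)=-1.875
n=1: y=-1.875, sp=-2, e=sp−y=-0.125; I=-2.125, D=e−e_prev=1.875; u=1/2·(-0.125)+2·(-2.125)+5/4·1.875=-1.96875; next y=-7/10·(-1.875)+1/4·(-1.96875)≈0.820313
n=2: y≈0.820313, sp=-2, e=sp−y≈-2.820313; I≈-4.945313, D=e−e_prev≈-2.695313; u=1/2·(-2.820313)+2·(-4.945313)+5/4·(-2.695313)≈-14.669922; next y=-7/10·0.820313+1/4·(-14.669922)≈-4.241699
n=3: y≈-4.241699, sp=-2, e=sp−y≈2.241699; I≈-2.703613, D=e−e_prev≈5.062012; u=1/2·2.241699+2·(-2.703613)+5/4·5.062012≈2.041138; next y=-7/10·(-4.241699)+1/4·2.041138≈3.479474
n=4: y≈3.479474, sp=-2, e=sp−y≈-5.479474; I≈-8.183087, D=e−e_prev≈-7.721173; u=1/2·(-5.479474)+2·(-8.183087)+5/4·(-7.721173)≈-28.757378; next y=-7/10·3.479474+1/4·(-28.757378)≈-9.624976
n=5: y≈-9.624976, sp=-2, e=sp−y≈7.624976; I≈-0.558111, D=e−e_prev≈13.104450; u=1/2·7.624976+2·(-0.558111)+5/4·13.104450≈19.076828; next y=-7/10·(-9.624976)+1/4·19.076828≈11.506690
n=6: y≈11.506690, sp=-2, e=sp−y≈-13.506690; I≈-14.064801, D=e−e_prev≈-21.131667; u=1/2·(-13.506690)+2·(-14.064801)+5/4·(-21.131667)≈-61.297531; next y=-7/10·11.506690+1/4·(-61.297531)≈-23.379066
n=7: y≈-23.379066, sp=-2, e=sp−y≈21.379066; I≈7.314265, D=e−e_prev≈34.885756; u=1/2·21.379066+2·7.314265+5/4·34.885756≈68.925258; next y=-7/10·(-23.379066)+1/4·68.925258≈33.596661
n=8: y≈33.596661, sp=-2, e=sp−y≈-35.596661; I≈-28.282396, D=e−e_prev≈-56.975727; u=1/2·(-35.596661)+2·(-28.282396)+5/4·(-56.975727)≈-145.582781; next y=-7/10·33.596661+1/4·(-145.582781)≈-59.913358

0 -2 -7.500 0.000
1 -2 -1.969 -1.875
2 -2 -14.670 0.820
3 -2 2.041 -4.242
4 -2 -28.757 3.479
5 -2 19.077 -9.625
6 -2 -61.298 11.507
7 -2 68.925 -23.379
8 -2 -145.583 33.597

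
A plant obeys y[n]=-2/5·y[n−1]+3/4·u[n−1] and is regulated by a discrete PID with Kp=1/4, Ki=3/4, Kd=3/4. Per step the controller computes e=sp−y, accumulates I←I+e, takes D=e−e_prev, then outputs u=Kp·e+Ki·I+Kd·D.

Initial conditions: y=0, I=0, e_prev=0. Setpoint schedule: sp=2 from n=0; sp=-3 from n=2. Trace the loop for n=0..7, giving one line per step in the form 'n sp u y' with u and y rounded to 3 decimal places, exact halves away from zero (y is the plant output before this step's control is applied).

0 2 3.500 0.000
1 2 -1.094 2.625
2 -3 -0.477 -1.870
3 -3 -4.902 0.390
4 -3 1.641 -3.833
5 -3 -12.446 2.764
6 -3 11.285 -10.440
7 -3 -33.427 12.640

(exact arithmetic carried between steps; '≈' marks a value shown rounded to 6 d.p. or computed from one; I and e_prev carry over from the previous line; the table rounds u and y to 3 d.p., halves away from zero)
n=0: y=0, sp=2, e=sp−y=2; I=2, D=e−e_prev=2; u=1/4·2+3/4·2+3/4·2=3.5; next y=-2/5·0+3/4·3.5=2.625
n=1: y=2.625, sp=2, e=sp−y=-0.625; I=1.375, D=e−e_prev=-2.625; u=1/4·(-0.625)+3/4·1.375+3/4·(-2.625)=-1.09375; next y=-2/5·2.625+3/4·(-1.09375)≈-1.870313
n=2: y≈-1.870313, sp=-3, e=sp−y≈-1.129688; I≈0.245313, D=e−e_prev≈-0.504688; u=1/4·(-1.129688)+3/4·0.245313+3/4·(-0.504688)≈-0.476953; next y=-2/5·(-1.870313)+3/4·(-0.476953)≈0.390410
n=3: y≈0.390410, sp=-3, e=sp−y≈-3.390410; I≈-3.145098, D=e−e_prev≈-2.260723; u=1/4·(-3.390410)+3/4·(-3.145098)+3/4·(-2.260723)≈-4.901968; next y=-2/5·0.390410+3/4·(-4.901968)≈-3.832640
n=4: y≈-3.832640, sp=-3, e=sp−y≈0.832640; I≈-2.312458, D=e−e_prev≈4.223050; u=1/4·0.832640+3/4·(-2.312458)+3/4·4.223050≈1.641104; next y=-2/5·(-3.832640)+3/4·1.641104≈2.763884
n=5: y≈2.763884, sp=-3, e=sp−y≈-5.763884; I≈-8.076342, D=e−e_prev≈-6.596524; u=1/4·(-5.763884)+3/4·(-8.076342)+3/4·(-6.596524)≈-12.445620; next y=-2/5·2.763884+3/4·(-12.445620)≈-10.439769
n=6: y≈-10.439769, sp=-3, e=sp−y≈7.439769; I≈-0.636573, D=e−e_prev≈13.203653; u=1/4·7.439769+3/4·(-0.636573)+3/4·13.203653≈11.285252; next y=-2/5·(-10.439769)+3/4·11.285252≈12.639847
n=7: y≈12.639847, sp=-3, e=sp−y≈-15.639847; I≈-16.276420, D=e−e_prev≈-23.079616; u=1/4·(-15.639847)+3/4·(-16.276420)+3/4·(-23.079616)≈-33.426988; next y=-2/5·12.639847+3/4·(-33.426988)≈-30.126180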